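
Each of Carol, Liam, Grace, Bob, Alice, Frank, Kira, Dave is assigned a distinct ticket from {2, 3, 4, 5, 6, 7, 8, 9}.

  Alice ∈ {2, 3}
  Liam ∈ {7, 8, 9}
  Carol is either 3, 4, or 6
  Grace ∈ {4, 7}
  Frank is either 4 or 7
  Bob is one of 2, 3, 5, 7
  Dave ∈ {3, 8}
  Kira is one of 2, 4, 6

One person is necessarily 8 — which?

Dave

Among the 8 variables, 5 fits only Bob (and all 8 values in {2, 3, 4, 5, 6, 7, 8, 9} must be used), so Bob = 5.
Among the 7 still-open variables, 9 fits only Liam (and all 7 values in {2, 3, 4, 6, 7, 8, 9} must be used), so Liam = 9.
The 6 still-open variables together cover exactly {2, 3, 4, 6, 7, 8} — 6 values for 6 variables — and 8 appears only in Dave's list, so Dave = 8.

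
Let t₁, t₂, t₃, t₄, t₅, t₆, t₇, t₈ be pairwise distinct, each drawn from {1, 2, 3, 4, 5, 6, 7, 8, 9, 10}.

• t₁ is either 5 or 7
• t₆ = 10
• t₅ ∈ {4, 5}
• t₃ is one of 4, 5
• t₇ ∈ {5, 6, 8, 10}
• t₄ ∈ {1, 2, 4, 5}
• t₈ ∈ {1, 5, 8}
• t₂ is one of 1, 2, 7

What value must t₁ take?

7

t₆ must be 10 (only option left). Remove 10 from t₇.
Among the 7 still-open variables, 6 fits only t₇ (and all 7 values in {1, 2, 4, 5, 6, 7, 8} must be used), so t₇ = 6.
The 6 still-open variables draw from only 6 values {1, 2, 4, 5, 7, 8}, so each is used; only t₈ can be 8, hence t₈ = 8.
t₃ and t₅ between them cover only {4, 5} — a naked pair. Remove those values from t₁, t₄.
So t₁ = 7.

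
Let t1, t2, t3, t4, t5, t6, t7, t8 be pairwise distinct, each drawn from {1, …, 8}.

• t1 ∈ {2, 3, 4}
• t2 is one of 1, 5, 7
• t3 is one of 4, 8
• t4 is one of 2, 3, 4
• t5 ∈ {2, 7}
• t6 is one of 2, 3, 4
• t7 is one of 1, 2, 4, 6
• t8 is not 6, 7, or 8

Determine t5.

The 8 variables draw from only 8 values {1, 2, 3, 4, 5, 6, 7, 8}, so each is used; only t7 can be 6, hence t7 = 6.
The 7 still-open variables together cover exactly {1, 2, 3, 4, 5, 7, 8} — 7 values for 7 variables — and 8 appears only in t3's list, so t3 = 8.
t1, t4, t6 share exactly the 3 values {2, 3, 4}; by pigeonhole those values go to them, so strike 2, 3, 4 from t5, t8.
So t5 = 7.

7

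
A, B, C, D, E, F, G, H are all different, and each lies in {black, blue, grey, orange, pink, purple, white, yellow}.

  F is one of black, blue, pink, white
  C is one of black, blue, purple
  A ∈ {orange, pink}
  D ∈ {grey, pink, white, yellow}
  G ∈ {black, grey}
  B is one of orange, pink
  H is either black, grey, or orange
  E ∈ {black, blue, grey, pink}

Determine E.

blue

Among the 8 variables, purple fits only C (and all 8 values in {black, blue, grey, orange, pink, purple, white, yellow} must be used), so C = purple.
The 7 still-open variables together cover exactly {black, blue, grey, orange, pink, white, yellow} — 7 values for 7 variables — and yellow appears only in D's list, so D = yellow.
Among the 6 still-open variables, white fits only F (and all 6 values in {black, blue, grey, orange, pink, white} must be used), so F = white.
The 5 still-open variables together cover exactly {black, blue, grey, orange, pink} — 5 values for 5 variables — and blue appears only in E's list, so E = blue.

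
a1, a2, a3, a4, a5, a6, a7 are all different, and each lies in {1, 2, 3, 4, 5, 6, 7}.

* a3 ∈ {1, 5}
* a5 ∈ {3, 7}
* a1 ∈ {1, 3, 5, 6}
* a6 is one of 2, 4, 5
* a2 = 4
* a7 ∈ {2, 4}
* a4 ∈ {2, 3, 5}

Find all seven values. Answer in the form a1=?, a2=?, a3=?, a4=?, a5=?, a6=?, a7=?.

a1=6, a2=4, a3=1, a4=3, a5=7, a6=5, a7=2

a2 has just one choice, so a2 = 4. So a6, a7 can't be 4.
a7 has just one choice, so a7 = 2. Remove 2 from a4, a6.
a6's domain is down to {5}, so a6 = 5. Remove 5 from a1, a3, a4.
That leaves a3 = 1. So a1 can't be 1.
a4's domain is down to {3}, so a4 = 3. Strike 3 from a1, a5.
a5 must be 7 (only option left).
a1's domain is down to {6}, so a1 = 6.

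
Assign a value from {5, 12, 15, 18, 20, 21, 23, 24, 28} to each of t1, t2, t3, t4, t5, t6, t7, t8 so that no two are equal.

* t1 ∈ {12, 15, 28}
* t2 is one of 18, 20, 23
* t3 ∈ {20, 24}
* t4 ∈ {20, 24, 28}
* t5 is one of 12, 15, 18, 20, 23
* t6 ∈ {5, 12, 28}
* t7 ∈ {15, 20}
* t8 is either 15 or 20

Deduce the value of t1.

12

The 8 variables draw from only 8 values {5, 12, 15, 18, 20, 23, 24, 28}, so each is used; only t6 can be 5, hence t6 = 5.
t7 and t8 between them cover only {15, 20} — a naked pair. Remove those values from t1, t2, t3, t4, t5.
t3 must be 24 (only option left). So t4 can't be 24.
That leaves t4 = 28. Remove 28 from t1.
So t1 = 12.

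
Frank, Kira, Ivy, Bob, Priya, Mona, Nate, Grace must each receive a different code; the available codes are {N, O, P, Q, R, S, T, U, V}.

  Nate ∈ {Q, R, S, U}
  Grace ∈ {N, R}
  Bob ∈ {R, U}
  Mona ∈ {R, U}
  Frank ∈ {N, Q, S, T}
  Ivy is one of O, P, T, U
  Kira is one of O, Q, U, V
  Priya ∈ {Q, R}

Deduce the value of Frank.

T

Bob and Mona between them cover only {R, U} — a naked pair. Remove those values from Kira, Ivy, Priya, Nate, Grace.
That leaves Priya = Q. Eliminate Q elsewhere: Frank, Kira, Nate.
Nate must be S (only option left). Strike S from Frank.
That leaves Grace = N. Remove N from Frank.
So Frank = T.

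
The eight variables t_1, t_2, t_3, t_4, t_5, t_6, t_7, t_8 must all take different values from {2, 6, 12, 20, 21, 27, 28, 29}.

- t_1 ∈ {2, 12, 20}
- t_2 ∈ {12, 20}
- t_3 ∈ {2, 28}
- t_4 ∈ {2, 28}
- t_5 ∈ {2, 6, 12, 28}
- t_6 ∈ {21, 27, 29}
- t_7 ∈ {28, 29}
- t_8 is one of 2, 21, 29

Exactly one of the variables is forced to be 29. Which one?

t_7

Among the 8 variables, 6 fits only t_5 (and all 8 values in {2, 6, 12, 20, 21, 27, 28, 29} must be used), so t_5 = 6.
Among the 7 still-open variables, 27 fits only t_6 (and all 7 values in {2, 12, 20, 21, 27, 28, 29} must be used), so t_6 = 27.
The 6 still-open variables together cover exactly {2, 12, 20, 21, 28, 29} — 6 values for 6 variables — and 21 appears only in t_8's list, so t_8 = 21.
Among the 5 still-open variables, 29 fits only t_7 (and all 5 values in {2, 12, 20, 28, 29} must be used), so t_7 = 29.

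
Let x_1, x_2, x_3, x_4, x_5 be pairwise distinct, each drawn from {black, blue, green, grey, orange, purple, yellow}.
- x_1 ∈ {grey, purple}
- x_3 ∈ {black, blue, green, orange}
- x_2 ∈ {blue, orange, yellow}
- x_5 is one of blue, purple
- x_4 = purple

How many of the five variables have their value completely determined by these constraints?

3

x_4 must be purple (only option left). Strike purple from x_1, x_5.
x_5 must be blue (only option left). Remove blue from x_2, x_3.
That leaves x_1 = grey.
Determined: x_1=grey, x_4=purple, x_5=blue. The other variables each still have more than one consistent value. That makes 3.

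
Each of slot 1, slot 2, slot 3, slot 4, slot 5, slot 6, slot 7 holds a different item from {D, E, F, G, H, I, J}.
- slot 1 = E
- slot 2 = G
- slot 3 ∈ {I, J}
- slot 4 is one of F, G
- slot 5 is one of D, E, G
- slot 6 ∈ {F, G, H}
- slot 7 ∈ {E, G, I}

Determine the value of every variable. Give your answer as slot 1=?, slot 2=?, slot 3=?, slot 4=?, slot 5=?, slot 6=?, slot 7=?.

slot 1=E, slot 2=G, slot 3=J, slot 4=F, slot 5=D, slot 6=H, slot 7=I

slot 1 must be E (only option left). Remove E from slot 5, slot 7.
That leaves slot 2 = G. So slot 4, slot 5, slot 6, slot 7 can't be G.
slot 4's domain is down to {F}, so slot 4 = F. Remove F from slot 6.
slot 5 must be D (only option left).
slot 6's domain is down to {H}, so slot 6 = H.
slot 7's domain is down to {I}, so slot 7 = I. So slot 3 can't be I.
slot 3 has just one choice, so slot 3 = J.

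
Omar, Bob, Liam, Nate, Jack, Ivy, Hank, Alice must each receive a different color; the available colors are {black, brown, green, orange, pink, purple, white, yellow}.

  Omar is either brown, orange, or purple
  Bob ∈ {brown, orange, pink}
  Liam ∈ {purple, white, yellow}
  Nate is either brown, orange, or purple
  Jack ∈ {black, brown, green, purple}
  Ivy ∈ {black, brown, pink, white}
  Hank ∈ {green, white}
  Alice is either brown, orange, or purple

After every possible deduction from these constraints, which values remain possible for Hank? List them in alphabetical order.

green, white

The 8 variables together cover exactly {black, brown, green, orange, pink, purple, white, yellow} — 8 values for 8 variables — and yellow appears only in Liam's list, so Liam = yellow.
The 3 variables Omar, Nate, Alice are confined to {brown, orange, purple}, which locks those values in; drop them from Bob, Jack, Ivy.
Bob must be pink (only option left). Strike pink from Ivy.
No further eliminations apply; Hank can still be any of green, white.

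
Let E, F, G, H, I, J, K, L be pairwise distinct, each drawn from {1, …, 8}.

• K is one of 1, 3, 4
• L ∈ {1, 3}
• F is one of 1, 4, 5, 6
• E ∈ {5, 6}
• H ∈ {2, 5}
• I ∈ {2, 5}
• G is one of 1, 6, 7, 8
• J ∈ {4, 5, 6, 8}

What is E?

The 8 variables draw from only 8 values {1, 2, 3, 4, 5, 6, 7, 8}, so each is used; only G can be 7, hence G = 7.
Among the 7 still-open variables, 8 fits only J (and all 7 values in {1, 2, 3, 4, 5, 6, 8} must be used), so J = 8.
The 2 variables H and I are confined to {2, 5}, which locks those values in; drop them from E, F.
So E = 6.

6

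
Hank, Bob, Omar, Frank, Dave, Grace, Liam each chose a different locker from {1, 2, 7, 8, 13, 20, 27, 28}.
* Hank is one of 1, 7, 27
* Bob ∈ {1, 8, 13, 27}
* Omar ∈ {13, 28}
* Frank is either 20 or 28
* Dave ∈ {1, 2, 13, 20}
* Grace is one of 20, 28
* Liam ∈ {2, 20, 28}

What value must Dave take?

1

The 2 variables Frank and Grace are confined to {20, 28}, which locks those values in; drop them from Omar, Dave, Liam.
Omar has just one choice, so Omar = 13. Eliminate 13 elsewhere: Bob, Dave.
Liam's domain is down to {2}, so Liam = 2. Eliminate 2 elsewhere: Dave.
So Dave = 1.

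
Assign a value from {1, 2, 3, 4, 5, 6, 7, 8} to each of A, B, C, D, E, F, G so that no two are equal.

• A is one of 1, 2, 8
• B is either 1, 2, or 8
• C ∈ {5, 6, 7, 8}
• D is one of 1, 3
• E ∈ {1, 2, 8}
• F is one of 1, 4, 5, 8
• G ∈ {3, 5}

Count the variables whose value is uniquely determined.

3

A, B, E between them cover only {1, 2, 8} — a naked triple. Remove those values from C, D, F.
D's domain is down to {3}, so D = 3. So G can't be 3.
G has just one choice, so G = 5. So C, F can't be 5.
F has just one choice, so F = 4.
Determined: D=3, F=4, G=5. The other variables each still have more than one consistent value. That makes 3.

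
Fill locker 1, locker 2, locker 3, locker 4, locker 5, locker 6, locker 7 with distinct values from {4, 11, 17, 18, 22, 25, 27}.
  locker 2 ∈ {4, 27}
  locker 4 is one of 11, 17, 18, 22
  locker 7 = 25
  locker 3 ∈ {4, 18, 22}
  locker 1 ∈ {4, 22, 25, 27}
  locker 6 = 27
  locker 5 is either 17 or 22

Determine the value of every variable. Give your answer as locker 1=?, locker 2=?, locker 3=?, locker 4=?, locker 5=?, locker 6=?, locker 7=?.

locker 6 has just one choice, so locker 6 = 27. Eliminate 27 elsewhere: locker 1, locker 2.
locker 7's domain is down to {25}, so locker 7 = 25. Eliminate 25 elsewhere: locker 1.
locker 2 must be 4 (only option left). Strike 4 from locker 1, locker 3.
locker 1 must be 22 (only option left). So locker 3, locker 4, locker 5 can't be 22.
locker 3 has just one choice, so locker 3 = 18. Remove 18 from locker 4.
That leaves locker 5 = 17. So locker 4 can't be 17.
That leaves locker 4 = 11.

locker 1=22, locker 2=4, locker 3=18, locker 4=11, locker 5=17, locker 6=27, locker 7=25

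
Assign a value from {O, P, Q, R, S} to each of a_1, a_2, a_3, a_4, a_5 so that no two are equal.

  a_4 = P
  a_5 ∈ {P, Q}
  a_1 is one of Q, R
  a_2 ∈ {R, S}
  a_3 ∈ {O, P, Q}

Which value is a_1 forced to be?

R

a_4's domain is down to {P}, so a_4 = P. So a_3, a_5 can't be P.
That leaves a_5 = Q. Remove Q from a_1, a_3.
So a_1 = R.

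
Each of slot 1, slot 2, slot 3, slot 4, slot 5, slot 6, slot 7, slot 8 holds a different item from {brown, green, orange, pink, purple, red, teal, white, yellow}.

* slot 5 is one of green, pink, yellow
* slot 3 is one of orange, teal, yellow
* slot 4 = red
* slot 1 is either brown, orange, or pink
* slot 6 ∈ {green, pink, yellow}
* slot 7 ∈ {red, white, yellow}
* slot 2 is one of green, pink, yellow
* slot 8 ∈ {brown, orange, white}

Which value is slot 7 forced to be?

white

slot 4 has just one choice, so slot 4 = red. Eliminate red elsewhere: slot 7.
The 7 still-open variables draw from only 7 values {brown, green, orange, pink, teal, white, yellow}, so each is used; only slot 3 can be teal, hence slot 3 = teal.
slot 2, slot 5, slot 6 between them cover only {green, pink, yellow} — a naked triple. Remove those values from slot 1, slot 7.
So slot 7 = white.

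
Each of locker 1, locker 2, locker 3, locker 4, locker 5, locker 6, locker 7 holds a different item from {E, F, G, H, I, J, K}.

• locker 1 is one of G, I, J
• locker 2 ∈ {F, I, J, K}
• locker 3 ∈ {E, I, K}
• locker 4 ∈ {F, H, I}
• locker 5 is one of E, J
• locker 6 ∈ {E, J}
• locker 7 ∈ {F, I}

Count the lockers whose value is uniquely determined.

2

Among the 7 variables, G fits only locker 1 (and all 7 values in {E, F, G, H, I, J, K} must be used), so locker 1 = G.
The 6 still-open variables draw from only 6 values {E, F, H, I, J, K}, so each is used; only locker 4 can be H, hence locker 4 = H.
The 2 variables locker 5 and locker 6 are confined to {E, J}, which locks those values in; drop them from locker 2, locker 3.
Determined: locker 1=G, locker 4=H. The other lockers each still have more than one consistent value. That makes 2.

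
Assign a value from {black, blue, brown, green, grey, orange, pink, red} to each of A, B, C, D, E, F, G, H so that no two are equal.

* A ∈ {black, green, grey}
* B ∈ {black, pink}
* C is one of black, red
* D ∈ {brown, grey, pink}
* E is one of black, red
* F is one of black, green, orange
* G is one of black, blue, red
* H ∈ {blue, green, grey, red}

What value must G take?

Among the 8 variables, brown fits only D (and all 8 values in {black, blue, brown, green, grey, orange, pink, red} must be used), so D = brown.
Among the 7 still-open variables, orange fits only F (and all 7 values in {black, blue, green, grey, orange, pink, red} must be used), so F = orange.
The 6 still-open variables together cover exactly {black, blue, green, grey, pink, red} — 6 values for 6 variables — and pink appears only in B's list, so B = pink.
The 2 variables C and E are confined to {black, red}, which locks those values in; drop them from A, G, H.
So G = blue.

blue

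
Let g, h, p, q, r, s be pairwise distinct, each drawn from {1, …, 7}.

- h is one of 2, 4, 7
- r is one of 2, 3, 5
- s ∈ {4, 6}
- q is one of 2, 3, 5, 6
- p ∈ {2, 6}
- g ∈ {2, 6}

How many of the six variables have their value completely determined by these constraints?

2

Among the 6 variables, 7 fits only h (and all 6 values in {2, 3, 4, 5, 6, 7} must be used), so h = 7.
The 5 still-open variables draw from only 5 values {2, 3, 4, 5, 6}, so each is used; only s can be 4, hence s = 4.
g and p share exactly the 2 values {2, 6}; by pigeonhole those values go to them, so strike 2, 6 from q, r.
Determined: h=7, s=4. The other variables each still have more than one consistent value. That makes 2.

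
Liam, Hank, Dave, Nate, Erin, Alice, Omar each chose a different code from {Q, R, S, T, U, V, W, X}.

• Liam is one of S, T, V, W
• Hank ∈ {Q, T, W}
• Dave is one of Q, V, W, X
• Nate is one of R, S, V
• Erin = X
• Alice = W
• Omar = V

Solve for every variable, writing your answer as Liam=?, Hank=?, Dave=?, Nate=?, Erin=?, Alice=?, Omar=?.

Liam=S, Hank=T, Dave=Q, Nate=R, Erin=X, Alice=W, Omar=V

Erin has just one choice, so Erin = X. Strike X from Dave.
That leaves Alice = W. Eliminate W elsewhere: Liam, Hank, Dave.
Omar's domain is down to {V}, so Omar = V. Eliminate V elsewhere: Liam, Dave, Nate.
Dave has just one choice, so Dave = Q. So Hank can't be Q.
Hank's domain is down to {T}, so Hank = T. Eliminate T elsewhere: Liam.
Liam's domain is down to {S}, so Liam = S. Eliminate S elsewhere: Nate.
Nate has just one choice, so Nate = R.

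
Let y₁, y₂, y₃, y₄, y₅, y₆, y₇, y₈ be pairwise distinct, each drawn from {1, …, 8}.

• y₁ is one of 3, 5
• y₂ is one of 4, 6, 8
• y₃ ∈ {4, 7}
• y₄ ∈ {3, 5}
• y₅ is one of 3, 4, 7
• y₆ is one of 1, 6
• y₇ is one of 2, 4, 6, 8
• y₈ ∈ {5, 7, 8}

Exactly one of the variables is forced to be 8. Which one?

Among the 8 variables, 1 fits only y₆ (and all 8 values in {1, 2, 3, 4, 5, 6, 7, 8} must be used), so y₆ = 1.
Among the 7 still-open variables, 2 fits only y₇ (and all 7 values in {2, 3, 4, 5, 6, 7, 8} must be used), so y₇ = 2.
The 6 still-open variables draw from only 6 values {3, 4, 5, 6, 7, 8}, so each is used; only y₂ can be 6, hence y₂ = 6.
The 5 still-open variables together cover exactly {3, 4, 5, 7, 8} — 5 values for 5 variables — and 8 appears only in y₈'s list, so y₈ = 8.

y₈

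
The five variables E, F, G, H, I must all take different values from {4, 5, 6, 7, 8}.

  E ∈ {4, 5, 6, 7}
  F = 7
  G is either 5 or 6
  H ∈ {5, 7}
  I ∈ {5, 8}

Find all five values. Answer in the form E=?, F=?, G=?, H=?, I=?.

E=4, F=7, G=6, H=5, I=8

F must be 7 (only option left). So E, H can't be 7.
H must be 5 (only option left). So E, G, I can't be 5.
I has just one choice, so I = 8.
G's domain is down to {6}, so G = 6. So E can't be 6.
That leaves E = 4.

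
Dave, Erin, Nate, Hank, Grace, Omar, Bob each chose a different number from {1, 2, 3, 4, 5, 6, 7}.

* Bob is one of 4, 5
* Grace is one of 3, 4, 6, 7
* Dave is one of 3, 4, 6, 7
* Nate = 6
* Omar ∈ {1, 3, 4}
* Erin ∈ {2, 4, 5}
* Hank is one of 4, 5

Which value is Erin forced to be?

2

Nate must be 6 (only option left). Eliminate 6 elsewhere: Dave, Grace.
The 6 still-open variables together cover exactly {1, 2, 3, 4, 5, 7} — 6 values for 6 variables — and 1 appears only in Omar's list, so Omar = 1.
The 5 still-open variables together cover exactly {2, 3, 4, 5, 7} — 5 values for 5 variables — and 2 appears only in Erin's list, so Erin = 2.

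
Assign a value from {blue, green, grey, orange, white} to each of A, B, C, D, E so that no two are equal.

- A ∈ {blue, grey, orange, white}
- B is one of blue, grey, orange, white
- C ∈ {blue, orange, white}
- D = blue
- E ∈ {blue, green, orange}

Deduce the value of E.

green

D has just one choice, so D = blue. Eliminate blue elsewhere: A, B, C, E.
The 4 still-open variables together cover exactly {green, grey, orange, white} — 4 values for 4 variables — and green appears only in E's list, so E = green.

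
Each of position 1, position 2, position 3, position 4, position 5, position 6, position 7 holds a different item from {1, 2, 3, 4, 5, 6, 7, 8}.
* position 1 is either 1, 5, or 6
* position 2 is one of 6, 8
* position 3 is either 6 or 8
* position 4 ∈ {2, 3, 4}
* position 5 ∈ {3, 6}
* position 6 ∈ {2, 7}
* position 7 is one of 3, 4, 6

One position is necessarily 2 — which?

The 2 variables position 2 and position 3 are confined to {6, 8}, which locks those values in; drop them from position 1, position 5, position 7.
position 5 has just one choice, so position 5 = 3. Remove 3 from position 4, position 7.
position 7's domain is down to {4}, so position 7 = 4. Eliminate 4 elsewhere: position 4.
So 2 goes to position 4.

position 4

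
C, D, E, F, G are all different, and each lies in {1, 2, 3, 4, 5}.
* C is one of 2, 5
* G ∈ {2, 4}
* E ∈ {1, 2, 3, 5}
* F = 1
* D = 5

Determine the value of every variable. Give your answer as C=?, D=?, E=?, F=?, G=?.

D has just one choice, so D = 5. Strike 5 from C, E.
That leaves F = 1. Eliminate 1 elsewhere: E.
That leaves C = 2. Strike 2 from E, G.
E has just one choice, so E = 3.
G must be 4 (only option left).

C=2, D=5, E=3, F=1, G=4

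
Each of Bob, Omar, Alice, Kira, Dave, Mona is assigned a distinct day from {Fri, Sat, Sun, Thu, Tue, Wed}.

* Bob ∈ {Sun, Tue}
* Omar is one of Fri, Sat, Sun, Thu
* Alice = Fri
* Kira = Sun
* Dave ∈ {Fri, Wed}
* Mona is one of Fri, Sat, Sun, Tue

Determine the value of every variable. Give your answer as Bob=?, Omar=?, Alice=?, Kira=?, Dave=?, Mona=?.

Alice must be Fri (only option left). Remove Fri from Omar, Dave, Mona.
Kira has just one choice, so Kira = Sun. Remove Sun from Bob, Omar, Mona.
That leaves Dave = Wed.
That leaves Bob = Tue. So Mona can't be Tue.
That leaves Mona = Sat. So Omar can't be Sat.
Omar must be Thu (only option left).

Bob=Tue, Omar=Thu, Alice=Fri, Kira=Sun, Dave=Wed, Mona=Sat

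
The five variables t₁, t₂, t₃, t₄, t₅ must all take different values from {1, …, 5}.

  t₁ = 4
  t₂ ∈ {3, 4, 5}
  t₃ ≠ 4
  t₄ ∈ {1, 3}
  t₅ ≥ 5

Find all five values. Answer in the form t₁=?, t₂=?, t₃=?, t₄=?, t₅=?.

t₁'s domain is down to {4}, so t₁ = 4. Strike 4 from t₂.
That leaves t₅ = 5. Remove 5 from t₂, t₃.
t₂ has just one choice, so t₂ = 3. Eliminate 3 elsewhere: t₃, t₄.
That leaves t₄ = 1. So t₃ can't be 1.
t₃ must be 2 (only option left).

t₁=4, t₂=3, t₃=2, t₄=1, t₅=5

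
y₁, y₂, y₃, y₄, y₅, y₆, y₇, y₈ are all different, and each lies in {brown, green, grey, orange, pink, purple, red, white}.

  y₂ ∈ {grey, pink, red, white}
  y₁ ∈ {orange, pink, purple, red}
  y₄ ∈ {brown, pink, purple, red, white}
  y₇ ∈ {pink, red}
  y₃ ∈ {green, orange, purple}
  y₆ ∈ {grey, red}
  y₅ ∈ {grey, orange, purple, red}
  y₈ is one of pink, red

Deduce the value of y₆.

The 8 variables together cover exactly {brown, green, grey, orange, pink, purple, red, white} — 8 values for 8 variables — and brown appears only in y₄'s list, so y₄ = brown.
The 7 still-open variables together cover exactly {green, grey, orange, pink, purple, red, white} — 7 values for 7 variables — and green appears only in y₃'s list, so y₃ = green.
Among the 6 still-open variables, white fits only y₂ (and all 6 values in {grey, orange, pink, purple, red, white} must be used), so y₂ = white.
y₇ and y₈ share exactly the 2 values {pink, red}; by pigeonhole those values go to them, so strike pink, red from y₁, y₅, y₆.
So y₆ = grey.

grey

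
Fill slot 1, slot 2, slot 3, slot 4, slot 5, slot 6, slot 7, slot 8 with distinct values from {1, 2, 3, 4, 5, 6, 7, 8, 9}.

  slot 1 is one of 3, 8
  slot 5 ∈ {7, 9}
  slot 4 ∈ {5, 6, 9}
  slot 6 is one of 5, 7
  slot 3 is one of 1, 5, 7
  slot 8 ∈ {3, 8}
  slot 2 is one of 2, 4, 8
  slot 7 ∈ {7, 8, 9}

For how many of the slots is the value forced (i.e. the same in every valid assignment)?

slot 1 and slot 8 share exactly the 2 values {3, 8}; by pigeonhole those values go to them, so strike 3, 8 from slot 2, slot 7.
slot 5 and slot 7 share exactly the 2 values {7, 9}; by pigeonhole those values go to them, so strike 7, 9 from slot 3, slot 4, slot 6.
That leaves slot 6 = 5. So slot 3, slot 4 can't be 5.
slot 3 has just one choice, so slot 3 = 1.
slot 4 must be 6 (only option left).
Determined: slot 3=1, slot 4=6, slot 6=5. The other slots each still have more than one consistent value. That makes 3.

3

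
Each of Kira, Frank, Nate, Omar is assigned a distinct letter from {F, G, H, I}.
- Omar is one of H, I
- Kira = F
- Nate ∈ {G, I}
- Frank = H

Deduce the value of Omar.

I

Kira's domain is down to {F}, so Kira = F.
That leaves Frank = H. Remove H from Omar.
So Omar = I.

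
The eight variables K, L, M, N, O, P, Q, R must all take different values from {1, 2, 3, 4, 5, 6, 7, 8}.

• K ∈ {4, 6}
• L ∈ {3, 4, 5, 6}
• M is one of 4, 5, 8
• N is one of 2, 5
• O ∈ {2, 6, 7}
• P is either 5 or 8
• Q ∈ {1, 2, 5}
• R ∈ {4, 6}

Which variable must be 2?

N

The 8 variables together cover exactly {1, 2, 3, 4, 5, 6, 7, 8} — 8 values for 8 variables — and 1 appears only in Q's list, so Q = 1.
The 7 still-open variables draw from only 7 values {2, 3, 4, 5, 6, 7, 8}, so each is used; only L can be 3, hence L = 3.
The 6 still-open variables together cover exactly {2, 4, 5, 6, 7, 8} — 6 values for 6 variables — and 7 appears only in O's list, so O = 7.
Among the 5 still-open variables, 2 fits only N (and all 5 values in {2, 4, 5, 6, 8} must be used), so N = 2.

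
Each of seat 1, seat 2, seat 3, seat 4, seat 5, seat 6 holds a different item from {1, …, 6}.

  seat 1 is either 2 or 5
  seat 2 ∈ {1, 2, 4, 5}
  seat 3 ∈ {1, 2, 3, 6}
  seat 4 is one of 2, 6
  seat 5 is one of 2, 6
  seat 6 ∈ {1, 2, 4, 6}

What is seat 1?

The 6 variables draw from only 6 values {1, 2, 3, 4, 5, 6}, so each is used; only seat 3 can be 3, hence seat 3 = 3.
seat 4 and seat 5 share exactly the 2 values {2, 6}; by pigeonhole those values go to them, so strike 2, 6 from seat 1, seat 2, seat 6.
So seat 1 = 5.

5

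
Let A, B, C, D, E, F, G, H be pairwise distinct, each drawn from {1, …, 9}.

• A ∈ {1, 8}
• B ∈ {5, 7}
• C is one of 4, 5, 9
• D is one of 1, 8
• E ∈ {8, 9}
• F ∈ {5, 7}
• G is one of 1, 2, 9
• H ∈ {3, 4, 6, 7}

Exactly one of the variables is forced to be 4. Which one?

A and D between them cover only {1, 8} — a naked pair. Remove those values from E, G.
E has just one choice, so E = 9. Strike 9 from C, G.
G's domain is down to {2}, so G = 2.
The 2 variables B and F are confined to {5, 7}, which locks those values in; drop them from C, H.
So 4 goes to C.

C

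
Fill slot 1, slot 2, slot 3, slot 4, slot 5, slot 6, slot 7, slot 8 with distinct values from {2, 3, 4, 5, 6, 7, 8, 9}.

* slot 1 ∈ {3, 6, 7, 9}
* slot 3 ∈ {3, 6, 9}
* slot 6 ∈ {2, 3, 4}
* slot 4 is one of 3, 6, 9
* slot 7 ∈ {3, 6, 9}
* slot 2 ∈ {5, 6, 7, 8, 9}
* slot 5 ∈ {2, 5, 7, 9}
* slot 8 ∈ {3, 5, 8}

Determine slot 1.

Among the 8 variables, 4 fits only slot 6 (and all 8 values in {2, 3, 4, 5, 6, 7, 8, 9} must be used), so slot 6 = 4.
The 7 still-open variables draw from only 7 values {2, 3, 5, 6, 7, 8, 9}, so each is used; only slot 5 can be 2, hence slot 5 = 2.
The 3 variables slot 3, slot 4, slot 7 are confined to {3, 6, 9}, which locks those values in; drop them from slot 1, slot 2, slot 8.
So slot 1 = 7.

7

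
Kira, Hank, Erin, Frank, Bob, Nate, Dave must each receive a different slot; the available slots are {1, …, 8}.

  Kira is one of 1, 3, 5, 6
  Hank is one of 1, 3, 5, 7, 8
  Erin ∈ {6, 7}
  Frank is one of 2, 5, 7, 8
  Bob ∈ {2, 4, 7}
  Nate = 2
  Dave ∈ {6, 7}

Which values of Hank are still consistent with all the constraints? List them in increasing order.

Nate has just one choice, so Nate = 2. Remove 2 from Frank, Bob.
Erin and Dave share exactly the 2 values {6, 7}; by pigeonhole those values go to them, so strike 6, 7 from Kira, Hank, Frank, Bob.
Bob must be 4 (only option left).
No further eliminations apply; Hank can still be any of 1, 3, 5, 8.

1, 3, 5, 8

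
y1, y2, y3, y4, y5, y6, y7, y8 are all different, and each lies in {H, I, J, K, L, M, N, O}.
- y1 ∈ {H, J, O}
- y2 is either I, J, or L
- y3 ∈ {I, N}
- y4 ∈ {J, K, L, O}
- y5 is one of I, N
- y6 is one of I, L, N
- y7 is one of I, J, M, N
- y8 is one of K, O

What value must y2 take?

J

Among the 8 variables, H fits only y1 (and all 8 values in {H, I, J, K, L, M, N, O} must be used), so y1 = H.
Among the 7 still-open variables, M fits only y7 (and all 7 values in {I, J, K, L, M, N, O} must be used), so y7 = M.
y3 and y5 between them cover only {I, N} — a naked pair. Remove those values from y2, y6.
That leaves y6 = L. Remove L from y2, y4.
So y2 = J.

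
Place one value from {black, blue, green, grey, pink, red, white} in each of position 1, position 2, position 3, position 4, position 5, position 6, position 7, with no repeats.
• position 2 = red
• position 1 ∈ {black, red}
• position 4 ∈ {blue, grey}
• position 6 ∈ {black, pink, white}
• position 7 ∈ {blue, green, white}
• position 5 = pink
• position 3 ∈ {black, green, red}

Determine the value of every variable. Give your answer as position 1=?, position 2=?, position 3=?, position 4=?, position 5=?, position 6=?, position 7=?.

position 2 must be red (only option left). Remove red from position 1, position 3.
position 5's domain is down to {pink}, so position 5 = pink. So position 6 can't be pink.
That leaves position 1 = black. Strike black from position 3, position 6.
position 3's domain is down to {green}, so position 3 = green. Strike green from position 7.
position 6 has just one choice, so position 6 = white. So position 7 can't be white.
That leaves position 7 = blue. So position 4 can't be blue.
position 4 must be grey (only option left).

position 1=black, position 2=red, position 3=green, position 4=grey, position 5=pink, position 6=white, position 7=blue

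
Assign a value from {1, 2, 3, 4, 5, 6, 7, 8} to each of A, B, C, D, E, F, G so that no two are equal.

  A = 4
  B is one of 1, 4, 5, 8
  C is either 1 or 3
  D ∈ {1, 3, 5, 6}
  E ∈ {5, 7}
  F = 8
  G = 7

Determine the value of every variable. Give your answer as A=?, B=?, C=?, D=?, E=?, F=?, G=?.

A=4, B=1, C=3, D=6, E=5, F=8, G=7

A has just one choice, so A = 4. Strike 4 from B.
F's domain is down to {8}, so F = 8. Remove 8 from B.
G has just one choice, so G = 7. Strike 7 from E.
E's domain is down to {5}, so E = 5. Remove 5 from B, D.
That leaves B = 1. Remove 1 from C, D.
C's domain is down to {3}, so C = 3. Strike 3 from D.
That leaves D = 6.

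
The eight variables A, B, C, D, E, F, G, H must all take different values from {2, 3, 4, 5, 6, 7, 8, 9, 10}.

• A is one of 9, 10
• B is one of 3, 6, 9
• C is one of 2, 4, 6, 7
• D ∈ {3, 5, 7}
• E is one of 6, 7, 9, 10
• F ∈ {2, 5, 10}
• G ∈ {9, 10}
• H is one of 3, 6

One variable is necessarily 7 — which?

E

Among the 8 variables, 4 fits only C (and all 8 values in {2, 3, 4, 5, 6, 7, 9, 10} must be used), so C = 4.
The 7 still-open variables together cover exactly {2, 3, 5, 6, 7, 9, 10} — 7 values for 7 variables — and 2 appears only in F's list, so F = 2.
The 6 still-open variables together cover exactly {3, 5, 6, 7, 9, 10} — 6 values for 6 variables — and 5 appears only in D's list, so D = 5.
The 5 still-open variables together cover exactly {3, 6, 7, 9, 10} — 5 values for 5 variables — and 7 appears only in E's list, so E = 7.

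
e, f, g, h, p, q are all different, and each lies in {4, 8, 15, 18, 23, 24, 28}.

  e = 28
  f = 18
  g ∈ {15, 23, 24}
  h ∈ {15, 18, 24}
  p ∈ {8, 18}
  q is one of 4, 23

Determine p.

e has just one choice, so e = 28.
That leaves f = 18. Eliminate 18 elsewhere: h, p.
So p = 8.

8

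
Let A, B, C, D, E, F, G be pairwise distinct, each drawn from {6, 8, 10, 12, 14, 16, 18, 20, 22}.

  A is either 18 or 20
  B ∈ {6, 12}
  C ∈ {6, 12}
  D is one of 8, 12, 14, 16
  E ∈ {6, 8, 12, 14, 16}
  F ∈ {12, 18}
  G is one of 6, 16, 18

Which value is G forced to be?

16

The 7 variables together cover exactly {6, 8, 12, 14, 16, 18, 20} — 7 values for 7 variables — and 20 appears only in A's list, so A = 20.
The 2 variables B and C are confined to {6, 12}, which locks those values in; drop them from D, E, F, G.
That leaves F = 18. Eliminate 18 elsewhere: G.
So G = 16.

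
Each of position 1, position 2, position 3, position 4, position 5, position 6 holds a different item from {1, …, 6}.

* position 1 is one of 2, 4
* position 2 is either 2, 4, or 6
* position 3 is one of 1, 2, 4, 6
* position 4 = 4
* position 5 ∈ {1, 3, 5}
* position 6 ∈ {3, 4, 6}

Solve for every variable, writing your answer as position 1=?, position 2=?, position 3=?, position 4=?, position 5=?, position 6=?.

position 1=2, position 2=6, position 3=1, position 4=4, position 5=5, position 6=3

position 4 must be 4 (only option left). Strike 4 from position 1, position 2, position 3, position 6.
position 1 must be 2 (only option left). Eliminate 2 elsewhere: position 2, position 3.
That leaves position 2 = 6. Strike 6 from position 3, position 6.
position 3 has just one choice, so position 3 = 1. Remove 1 from position 5.
position 6's domain is down to {3}, so position 6 = 3. Eliminate 3 elsewhere: position 5.
position 5's domain is down to {5}, so position 5 = 5.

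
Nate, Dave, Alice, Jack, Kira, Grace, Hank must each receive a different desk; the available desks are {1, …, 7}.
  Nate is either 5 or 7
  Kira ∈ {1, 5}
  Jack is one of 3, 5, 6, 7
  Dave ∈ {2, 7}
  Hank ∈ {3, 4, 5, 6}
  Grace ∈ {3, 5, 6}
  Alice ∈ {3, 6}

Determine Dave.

2

The 7 variables draw from only 7 values {1, 2, 3, 4, 5, 6, 7}, so each is used; only Kira can be 1, hence Kira = 1.
The 6 still-open variables draw from only 6 values {2, 3, 4, 5, 6, 7}, so each is used; only Dave can be 2, hence Dave = 2.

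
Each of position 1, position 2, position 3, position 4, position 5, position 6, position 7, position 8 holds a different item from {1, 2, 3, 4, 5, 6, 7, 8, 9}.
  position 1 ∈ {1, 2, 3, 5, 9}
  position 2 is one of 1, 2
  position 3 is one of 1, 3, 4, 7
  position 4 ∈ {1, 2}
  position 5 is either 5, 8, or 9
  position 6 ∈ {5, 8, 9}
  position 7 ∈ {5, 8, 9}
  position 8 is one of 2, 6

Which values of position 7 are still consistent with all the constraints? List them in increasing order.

The 2 variables position 2 and position 4 are confined to {1, 2}, which locks those values in; drop them from position 1, position 3, position 8.
That leaves position 8 = 6.
position 5, position 6, position 7 share exactly the 3 values {5, 8, 9}; by pigeonhole those values go to them, so strike 5, 8, 9 from position 1.
position 1 has just one choice, so position 1 = 3. Eliminate 3 elsewhere: position 3.
No further eliminations apply; position 7 can still be any of 5, 8, 9.

5, 8, 9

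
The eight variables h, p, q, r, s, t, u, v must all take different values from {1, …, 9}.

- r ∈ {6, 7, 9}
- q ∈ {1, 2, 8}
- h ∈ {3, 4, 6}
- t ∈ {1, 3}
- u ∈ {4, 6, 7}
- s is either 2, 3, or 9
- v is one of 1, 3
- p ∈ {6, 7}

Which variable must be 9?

r

The 8 variables together cover exactly {1, 2, 3, 4, 6, 7, 8, 9} — 8 values for 8 variables — and 8 appears only in q's list, so q = 8.
Among the 7 still-open variables, 2 fits only s (and all 7 values in {1, 2, 3, 4, 6, 7, 9} must be used), so s = 2.
The 6 still-open variables draw from only 6 values {1, 3, 4, 6, 7, 9}, so each is used; only r can be 9, hence r = 9.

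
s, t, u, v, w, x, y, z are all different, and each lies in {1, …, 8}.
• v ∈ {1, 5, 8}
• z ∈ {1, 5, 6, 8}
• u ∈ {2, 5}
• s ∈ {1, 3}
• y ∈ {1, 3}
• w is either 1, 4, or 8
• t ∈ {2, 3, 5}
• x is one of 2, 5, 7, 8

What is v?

Among the 8 variables, 4 fits only w (and all 8 values in {1, 2, 3, 4, 5, 6, 7, 8} must be used), so w = 4.
The 7 still-open variables draw from only 7 values {1, 2, 3, 5, 6, 7, 8}, so each is used; only z can be 6, hence z = 6.
Among the 6 still-open variables, 7 fits only x (and all 6 values in {1, 2, 3, 5, 7, 8} must be used), so x = 7.
Among the 5 still-open variables, 8 fits only v (and all 5 values in {1, 2, 3, 5, 8} must be used), so v = 8.

8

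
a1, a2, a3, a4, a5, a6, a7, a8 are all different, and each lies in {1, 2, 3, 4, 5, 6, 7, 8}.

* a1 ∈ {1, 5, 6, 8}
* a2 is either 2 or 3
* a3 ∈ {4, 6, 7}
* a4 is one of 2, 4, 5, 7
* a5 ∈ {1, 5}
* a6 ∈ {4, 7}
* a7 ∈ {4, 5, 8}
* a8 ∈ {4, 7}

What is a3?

Among the 8 variables, 3 fits only a2 (and all 8 values in {1, 2, 3, 4, 5, 6, 7, 8} must be used), so a2 = 3.
The 7 still-open variables draw from only 7 values {1, 2, 4, 5, 6, 7, 8}, so each is used; only a4 can be 2, hence a4 = 2.
a6 and a8 between them cover only {4, 7} — a naked pair. Remove those values from a3, a7.
So a3 = 6.

6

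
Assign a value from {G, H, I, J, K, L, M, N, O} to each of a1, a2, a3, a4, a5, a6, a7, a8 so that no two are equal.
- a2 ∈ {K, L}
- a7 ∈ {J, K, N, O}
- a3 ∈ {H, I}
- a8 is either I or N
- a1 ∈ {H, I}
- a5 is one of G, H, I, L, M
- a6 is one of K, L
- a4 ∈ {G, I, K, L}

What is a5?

The 2 variables a1 and a3 are confined to {H, I}, which locks those values in; drop them from a4, a5, a8.
a8's domain is down to {N}, so a8 = N. Eliminate N elsewhere: a7.
a2 and a6 share exactly the 2 values {K, L}; by pigeonhole those values go to them, so strike K, L from a4, a5, a7.
a4's domain is down to {G}, so a4 = G. Strike G from a5.
So a5 = M.

M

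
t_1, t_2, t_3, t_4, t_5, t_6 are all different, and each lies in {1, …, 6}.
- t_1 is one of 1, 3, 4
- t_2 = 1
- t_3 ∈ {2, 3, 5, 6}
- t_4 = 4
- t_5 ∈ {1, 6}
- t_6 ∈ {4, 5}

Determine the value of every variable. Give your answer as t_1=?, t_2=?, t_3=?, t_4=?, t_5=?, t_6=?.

t_1=3, t_2=1, t_3=2, t_4=4, t_5=6, t_6=5

t_2 must be 1 (only option left). So t_1, t_5 can't be 1.
t_4 has just one choice, so t_4 = 4. Strike 4 from t_1, t_6.
That leaves t_5 = 6. Strike 6 from t_3.
t_6's domain is down to {5}, so t_6 = 5. Remove 5 from t_3.
t_1's domain is down to {3}, so t_1 = 3. Eliminate 3 elsewhere: t_3.
t_3 must be 2 (only option left).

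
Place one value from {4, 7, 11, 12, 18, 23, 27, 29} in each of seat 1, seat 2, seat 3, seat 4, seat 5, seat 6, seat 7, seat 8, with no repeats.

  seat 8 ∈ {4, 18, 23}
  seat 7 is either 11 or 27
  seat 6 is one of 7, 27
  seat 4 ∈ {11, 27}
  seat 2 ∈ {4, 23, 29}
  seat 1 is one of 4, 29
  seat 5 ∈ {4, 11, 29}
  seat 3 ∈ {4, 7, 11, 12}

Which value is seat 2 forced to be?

The 8 variables draw from only 8 values {4, 7, 11, 12, 18, 23, 27, 29}, so each is used; only seat 3 can be 12, hence seat 3 = 12.
The 7 still-open variables draw from only 7 values {4, 7, 11, 18, 23, 27, 29}, so each is used; only seat 6 can be 7, hence seat 6 = 7.
The 6 still-open variables together cover exactly {4, 11, 18, 23, 27, 29} — 6 values for 6 variables — and 18 appears only in seat 8's list, so seat 8 = 18.
The 5 still-open variables together cover exactly {4, 11, 23, 27, 29} — 5 values for 5 variables — and 23 appears only in seat 2's list, so seat 2 = 23.

23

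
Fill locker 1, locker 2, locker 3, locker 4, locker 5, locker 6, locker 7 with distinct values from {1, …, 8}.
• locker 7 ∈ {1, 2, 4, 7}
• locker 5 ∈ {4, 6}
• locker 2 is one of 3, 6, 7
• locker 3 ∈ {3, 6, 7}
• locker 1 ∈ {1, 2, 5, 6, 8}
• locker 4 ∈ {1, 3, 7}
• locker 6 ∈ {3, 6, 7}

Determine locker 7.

2

locker 2, locker 3, locker 6 between them cover only {3, 6, 7} — a naked triple. Remove those values from locker 1, locker 4, locker 5, locker 7.
locker 4's domain is down to {1}, so locker 4 = 1. So locker 1, locker 7 can't be 1.
locker 5 has just one choice, so locker 5 = 4. Remove 4 from locker 7.
So locker 7 = 2.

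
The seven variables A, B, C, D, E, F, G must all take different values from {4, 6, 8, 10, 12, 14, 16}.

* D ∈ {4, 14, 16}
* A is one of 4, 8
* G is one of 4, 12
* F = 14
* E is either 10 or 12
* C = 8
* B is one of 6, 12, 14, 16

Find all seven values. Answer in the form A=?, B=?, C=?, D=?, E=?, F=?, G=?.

A=4, B=6, C=8, D=16, E=10, F=14, G=12

C has just one choice, so C = 8. Strike 8 from A.
F's domain is down to {14}, so F = 14. Eliminate 14 elsewhere: B, D.
A's domain is down to {4}, so A = 4. So D, G can't be 4.
D must be 16 (only option left). Remove 16 from B.
G must be 12 (only option left). Eliminate 12 elsewhere: B, E.
B has just one choice, so B = 6.
E has just one choice, so E = 10.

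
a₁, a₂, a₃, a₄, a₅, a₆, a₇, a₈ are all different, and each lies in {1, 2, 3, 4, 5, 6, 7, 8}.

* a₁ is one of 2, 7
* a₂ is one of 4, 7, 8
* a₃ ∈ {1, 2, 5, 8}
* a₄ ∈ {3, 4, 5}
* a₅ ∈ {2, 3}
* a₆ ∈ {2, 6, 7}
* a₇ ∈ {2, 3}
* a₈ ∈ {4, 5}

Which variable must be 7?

Among the 8 variables, 1 fits only a₃ (and all 8 values in {1, 2, 3, 4, 5, 6, 7, 8} must be used), so a₃ = 1.
The 7 still-open variables draw from only 7 values {2, 3, 4, 5, 6, 7, 8}, so each is used; only a₆ can be 6, hence a₆ = 6.
The 6 still-open variables draw from only 6 values {2, 3, 4, 5, 7, 8}, so each is used; only a₂ can be 8, hence a₂ = 8.
The 5 still-open variables together cover exactly {2, 3, 4, 5, 7} — 5 values for 5 variables — and 7 appears only in a₁'s list, so a₁ = 7.

a₁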